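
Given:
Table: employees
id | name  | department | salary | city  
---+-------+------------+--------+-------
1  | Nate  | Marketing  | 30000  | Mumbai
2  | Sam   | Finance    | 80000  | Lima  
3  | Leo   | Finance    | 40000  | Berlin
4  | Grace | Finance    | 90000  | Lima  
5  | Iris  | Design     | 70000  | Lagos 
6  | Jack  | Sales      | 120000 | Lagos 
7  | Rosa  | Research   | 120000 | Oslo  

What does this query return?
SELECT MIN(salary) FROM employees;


Salaries: 30000, 80000, 40000, 90000, 70000, 120000, 120000
MIN = 30000

30000


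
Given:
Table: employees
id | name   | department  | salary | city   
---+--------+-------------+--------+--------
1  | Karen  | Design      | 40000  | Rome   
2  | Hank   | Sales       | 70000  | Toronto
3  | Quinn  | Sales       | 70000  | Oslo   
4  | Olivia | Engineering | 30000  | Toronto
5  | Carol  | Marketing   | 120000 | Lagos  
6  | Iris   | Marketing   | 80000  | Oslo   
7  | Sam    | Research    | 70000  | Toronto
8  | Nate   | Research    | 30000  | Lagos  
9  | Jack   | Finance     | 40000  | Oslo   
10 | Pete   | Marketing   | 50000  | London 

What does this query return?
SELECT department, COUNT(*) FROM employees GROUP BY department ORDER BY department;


Assigning each row to its department group:
  Karen -> Design
  Hank -> Sales
  Quinn -> Sales
  Olivia -> Engineering
  Carol -> Marketing
  Iris -> Marketing
  Sam -> Research
  Nate -> Research
  Jack -> Finance
  Pete -> Marketing


6 groups:
Design, 1
Engineering, 1
Finance, 1
Marketing, 3
Research, 2
Sales, 2


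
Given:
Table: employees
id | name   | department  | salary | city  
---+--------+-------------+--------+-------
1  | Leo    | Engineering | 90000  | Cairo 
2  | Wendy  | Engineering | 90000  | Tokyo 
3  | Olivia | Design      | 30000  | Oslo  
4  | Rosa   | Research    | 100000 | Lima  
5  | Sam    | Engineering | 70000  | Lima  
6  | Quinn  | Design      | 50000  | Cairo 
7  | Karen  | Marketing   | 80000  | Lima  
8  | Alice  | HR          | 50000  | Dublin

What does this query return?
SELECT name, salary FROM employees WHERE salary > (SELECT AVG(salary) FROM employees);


Subquery: AVG(salary) = 70000.0
Filtering: salary > 70000.0
  Leo (90000) -> MATCH
  Wendy (90000) -> MATCH
  Rosa (100000) -> MATCH
  Karen (80000) -> MATCH


4 rows:
Leo, 90000
Wendy, 90000
Rosa, 100000
Karen, 80000


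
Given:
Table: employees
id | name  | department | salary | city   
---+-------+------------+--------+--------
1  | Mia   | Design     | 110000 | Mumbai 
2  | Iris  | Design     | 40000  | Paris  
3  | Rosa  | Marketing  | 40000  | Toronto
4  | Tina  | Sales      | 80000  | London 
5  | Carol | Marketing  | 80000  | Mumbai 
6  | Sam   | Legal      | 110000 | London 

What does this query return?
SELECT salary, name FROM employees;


Projecting columns: salary, name

6 rows:
110000, Mia
40000, Iris
40000, Rosa
80000, Tina
80000, Carol
110000, Sam


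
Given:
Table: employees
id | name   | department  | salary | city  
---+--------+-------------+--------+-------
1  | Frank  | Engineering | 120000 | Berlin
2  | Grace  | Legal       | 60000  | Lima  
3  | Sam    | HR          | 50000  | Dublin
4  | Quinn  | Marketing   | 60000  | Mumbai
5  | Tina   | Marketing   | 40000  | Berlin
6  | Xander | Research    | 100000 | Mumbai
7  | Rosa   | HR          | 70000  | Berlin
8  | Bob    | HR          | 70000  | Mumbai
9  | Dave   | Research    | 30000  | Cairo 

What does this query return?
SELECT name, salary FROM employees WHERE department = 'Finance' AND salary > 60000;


Filtering: department = 'Finance' AND salary > 60000
Matching: 0 rows

Empty result set (0 rows)


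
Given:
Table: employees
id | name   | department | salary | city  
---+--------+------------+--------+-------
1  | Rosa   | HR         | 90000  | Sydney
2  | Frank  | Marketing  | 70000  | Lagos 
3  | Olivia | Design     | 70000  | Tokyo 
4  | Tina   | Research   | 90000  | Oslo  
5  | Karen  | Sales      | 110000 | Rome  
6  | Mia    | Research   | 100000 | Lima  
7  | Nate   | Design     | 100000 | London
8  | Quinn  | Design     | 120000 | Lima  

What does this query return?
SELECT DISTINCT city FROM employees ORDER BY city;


All 'city' values (row order): Sydney, Lagos, Tokyo, Oslo, Rome, Lima, London, Lima
Removing duplicates leaves 7 unique value(s).

7 values:
Lagos
Lima
London
Oslo
Rome
Sydney
Tokyo


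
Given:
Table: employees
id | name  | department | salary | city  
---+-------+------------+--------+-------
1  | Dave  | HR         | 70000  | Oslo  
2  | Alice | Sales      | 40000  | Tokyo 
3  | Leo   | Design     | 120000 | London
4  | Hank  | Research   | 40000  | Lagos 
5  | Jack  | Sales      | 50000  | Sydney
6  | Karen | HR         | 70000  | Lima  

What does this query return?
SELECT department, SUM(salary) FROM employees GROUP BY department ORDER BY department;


Summing salary within each department:
  Design: 120000 = 120000
  HR: 70000 + 70000 = 140000
  Research: 40000 = 40000
  Sales: 40000 + 50000 = 90000


4 groups:
Design, 120000
HR, 140000
Research, 40000
Sales, 90000


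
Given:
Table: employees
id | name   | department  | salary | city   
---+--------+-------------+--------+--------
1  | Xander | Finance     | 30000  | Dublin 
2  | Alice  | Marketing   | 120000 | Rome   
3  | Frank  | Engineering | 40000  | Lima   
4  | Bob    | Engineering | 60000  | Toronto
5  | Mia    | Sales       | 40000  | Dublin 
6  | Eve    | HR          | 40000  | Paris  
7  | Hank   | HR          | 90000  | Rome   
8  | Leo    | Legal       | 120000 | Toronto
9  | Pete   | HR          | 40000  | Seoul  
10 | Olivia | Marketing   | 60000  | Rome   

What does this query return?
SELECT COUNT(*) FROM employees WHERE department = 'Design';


Counting rows where department = 'Design'


0


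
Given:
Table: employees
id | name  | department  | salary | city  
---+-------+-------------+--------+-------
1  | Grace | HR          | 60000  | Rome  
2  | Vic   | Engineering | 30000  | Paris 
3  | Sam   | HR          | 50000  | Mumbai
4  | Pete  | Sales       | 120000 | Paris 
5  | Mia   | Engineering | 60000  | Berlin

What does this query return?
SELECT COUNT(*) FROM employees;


COUNT(*) counts all rows

5


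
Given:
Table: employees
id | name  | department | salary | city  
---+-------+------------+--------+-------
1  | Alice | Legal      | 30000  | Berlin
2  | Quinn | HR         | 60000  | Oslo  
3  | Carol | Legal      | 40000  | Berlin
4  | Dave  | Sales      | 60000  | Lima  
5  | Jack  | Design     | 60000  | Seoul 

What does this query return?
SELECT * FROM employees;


SELECT * returns all 5 rows with all columns

5 rows:
1, Alice, Legal, 30000, Berlin
2, Quinn, HR, 60000, Oslo
3, Carol, Legal, 40000, Berlin
4, Dave, Sales, 60000, Lima
5, Jack, Design, 60000, Seoul


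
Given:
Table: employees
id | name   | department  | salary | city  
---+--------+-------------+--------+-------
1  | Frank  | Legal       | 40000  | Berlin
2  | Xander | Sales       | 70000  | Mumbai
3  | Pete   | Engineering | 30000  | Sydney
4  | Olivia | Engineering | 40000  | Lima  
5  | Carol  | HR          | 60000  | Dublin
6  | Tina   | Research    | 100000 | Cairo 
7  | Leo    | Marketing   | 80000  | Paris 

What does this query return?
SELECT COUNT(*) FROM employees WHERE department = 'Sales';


Counting rows where department = 'Sales'
  Xander -> MATCH


1


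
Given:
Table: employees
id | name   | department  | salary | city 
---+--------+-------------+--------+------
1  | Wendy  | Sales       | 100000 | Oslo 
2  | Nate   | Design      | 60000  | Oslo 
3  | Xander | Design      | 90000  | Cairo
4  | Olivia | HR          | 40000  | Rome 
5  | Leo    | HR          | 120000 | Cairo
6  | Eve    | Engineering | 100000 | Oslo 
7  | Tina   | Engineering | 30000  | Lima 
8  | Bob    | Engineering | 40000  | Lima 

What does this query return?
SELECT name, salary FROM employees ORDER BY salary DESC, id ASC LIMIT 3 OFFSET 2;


Sort by salary DESC (id ASC tiebreak), then skip 2 and take 3
Rows 3 through 5

3 rows:
Eve, 100000
Xander, 90000
Nate, 60000


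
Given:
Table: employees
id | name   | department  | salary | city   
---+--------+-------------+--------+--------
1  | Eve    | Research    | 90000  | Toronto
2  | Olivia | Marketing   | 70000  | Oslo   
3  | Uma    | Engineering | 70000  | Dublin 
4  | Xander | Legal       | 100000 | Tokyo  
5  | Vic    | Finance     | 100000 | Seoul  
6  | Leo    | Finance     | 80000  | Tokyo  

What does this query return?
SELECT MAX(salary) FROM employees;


Salaries: 90000, 70000, 70000, 100000, 100000, 80000
MAX = 100000

100000


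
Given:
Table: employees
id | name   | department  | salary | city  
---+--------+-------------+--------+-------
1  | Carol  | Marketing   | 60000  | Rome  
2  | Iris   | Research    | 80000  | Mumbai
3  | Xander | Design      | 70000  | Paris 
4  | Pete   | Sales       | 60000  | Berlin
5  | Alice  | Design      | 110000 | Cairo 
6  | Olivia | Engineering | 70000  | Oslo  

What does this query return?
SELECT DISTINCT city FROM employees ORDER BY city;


All 'city' values (row order): Rome, Mumbai, Paris, Berlin, Cairo, Oslo
Removing duplicates leaves 6 unique value(s).

6 values:
Berlin
Cairo
Mumbai
Oslo
Paris
Rome


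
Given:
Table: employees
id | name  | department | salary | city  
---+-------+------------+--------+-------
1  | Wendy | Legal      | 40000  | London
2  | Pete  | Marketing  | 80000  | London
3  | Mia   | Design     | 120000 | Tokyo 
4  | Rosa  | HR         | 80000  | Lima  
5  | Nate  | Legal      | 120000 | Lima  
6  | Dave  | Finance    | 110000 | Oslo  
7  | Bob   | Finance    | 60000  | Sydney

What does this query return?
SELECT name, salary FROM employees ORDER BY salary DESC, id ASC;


Sorting by salary DESC, then id ASC for ties

7 rows:
Mia, 120000
Nate, 120000
Dave, 110000
Pete, 80000
Rosa, 80000
Bob, 60000
Wendy, 40000


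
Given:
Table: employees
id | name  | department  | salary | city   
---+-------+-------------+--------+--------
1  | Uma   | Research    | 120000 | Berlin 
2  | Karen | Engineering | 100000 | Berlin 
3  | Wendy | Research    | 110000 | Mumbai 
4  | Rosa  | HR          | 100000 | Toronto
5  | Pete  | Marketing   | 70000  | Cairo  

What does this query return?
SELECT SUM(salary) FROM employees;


SUM(salary) = 120000 + 100000 + 110000 + 100000 + 70000 = 500000

500000


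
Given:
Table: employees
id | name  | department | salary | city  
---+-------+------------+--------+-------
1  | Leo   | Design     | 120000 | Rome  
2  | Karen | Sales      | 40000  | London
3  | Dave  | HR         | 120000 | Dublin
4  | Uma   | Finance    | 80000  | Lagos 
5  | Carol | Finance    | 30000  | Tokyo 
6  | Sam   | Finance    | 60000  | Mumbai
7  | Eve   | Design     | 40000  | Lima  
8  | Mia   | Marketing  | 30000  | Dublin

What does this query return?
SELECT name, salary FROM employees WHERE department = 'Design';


Filtering: department = 'Design'
Matching rows: 2

2 rows:
Leo, 120000
Eve, 40000


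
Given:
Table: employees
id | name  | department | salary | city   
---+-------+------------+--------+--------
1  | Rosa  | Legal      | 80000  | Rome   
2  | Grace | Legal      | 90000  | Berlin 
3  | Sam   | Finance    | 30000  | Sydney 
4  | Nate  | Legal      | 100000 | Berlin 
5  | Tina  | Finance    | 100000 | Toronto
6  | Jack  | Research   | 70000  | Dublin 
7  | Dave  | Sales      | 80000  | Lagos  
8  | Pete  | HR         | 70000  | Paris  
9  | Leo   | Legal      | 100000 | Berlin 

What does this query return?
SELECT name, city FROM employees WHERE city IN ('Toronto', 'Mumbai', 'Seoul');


Filtering: city IN ('Toronto', 'Mumbai', 'Seoul')
Matching: 1 rows

1 rows:
Tina, Toronto


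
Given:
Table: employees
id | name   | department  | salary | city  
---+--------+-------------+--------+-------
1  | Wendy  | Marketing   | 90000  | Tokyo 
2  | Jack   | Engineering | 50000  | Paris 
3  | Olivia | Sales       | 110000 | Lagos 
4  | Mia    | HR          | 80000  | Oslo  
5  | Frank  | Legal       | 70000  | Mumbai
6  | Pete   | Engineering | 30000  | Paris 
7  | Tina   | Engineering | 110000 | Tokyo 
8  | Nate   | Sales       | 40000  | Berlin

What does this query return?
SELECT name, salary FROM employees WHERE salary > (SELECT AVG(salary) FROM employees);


Subquery: AVG(salary) = 72500.0
Filtering: salary > 72500.0
  Wendy (90000) -> MATCH
  Olivia (110000) -> MATCH
  Mia (80000) -> MATCH
  Tina (110000) -> MATCH


4 rows:
Wendy, 90000
Olivia, 110000
Mia, 80000
Tina, 110000


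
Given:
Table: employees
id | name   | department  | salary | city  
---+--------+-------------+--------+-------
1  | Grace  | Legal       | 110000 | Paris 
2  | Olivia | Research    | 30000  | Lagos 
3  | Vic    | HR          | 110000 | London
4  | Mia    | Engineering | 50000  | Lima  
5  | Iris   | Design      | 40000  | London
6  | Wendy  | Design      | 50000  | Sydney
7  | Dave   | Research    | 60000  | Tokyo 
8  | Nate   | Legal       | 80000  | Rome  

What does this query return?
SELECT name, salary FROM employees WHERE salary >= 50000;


Filtering: salary >= 50000
Matching: 6 rows

6 rows:
Grace, 110000
Vic, 110000
Mia, 50000
Wendy, 50000
Dave, 60000
Nate, 80000


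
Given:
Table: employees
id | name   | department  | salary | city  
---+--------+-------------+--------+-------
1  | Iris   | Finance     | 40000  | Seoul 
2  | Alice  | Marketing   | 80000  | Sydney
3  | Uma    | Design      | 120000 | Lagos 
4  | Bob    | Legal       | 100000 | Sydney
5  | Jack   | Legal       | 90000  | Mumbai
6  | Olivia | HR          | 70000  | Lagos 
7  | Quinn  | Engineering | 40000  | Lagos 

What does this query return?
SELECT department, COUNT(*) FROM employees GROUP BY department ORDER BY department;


Assigning each row to its department group:
  Iris -> Finance
  Alice -> Marketing
  Uma -> Design
  Bob -> Legal
  Jack -> Legal
  Olivia -> HR
  Quinn -> Engineering


6 groups:
Design, 1
Engineering, 1
Finance, 1
HR, 1
Legal, 2
Marketing, 1


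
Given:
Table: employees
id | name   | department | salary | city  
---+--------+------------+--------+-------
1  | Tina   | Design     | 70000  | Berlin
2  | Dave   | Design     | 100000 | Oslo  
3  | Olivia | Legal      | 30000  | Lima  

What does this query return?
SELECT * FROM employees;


SELECT * returns all 3 rows with all columns

3 rows:
1, Tina, Design, 70000, Berlin
2, Dave, Design, 100000, Oslo
3, Olivia, Legal, 30000, Lima


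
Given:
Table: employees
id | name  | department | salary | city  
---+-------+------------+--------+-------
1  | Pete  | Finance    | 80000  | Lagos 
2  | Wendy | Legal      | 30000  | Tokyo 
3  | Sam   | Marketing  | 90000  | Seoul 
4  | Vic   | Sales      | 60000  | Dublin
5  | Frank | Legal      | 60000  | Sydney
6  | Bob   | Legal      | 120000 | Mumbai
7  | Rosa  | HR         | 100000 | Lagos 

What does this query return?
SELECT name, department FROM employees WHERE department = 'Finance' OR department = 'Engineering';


Filtering: department = 'Finance' OR 'Engineering'
Matching: 1 rows

1 rows:
Pete, Finance


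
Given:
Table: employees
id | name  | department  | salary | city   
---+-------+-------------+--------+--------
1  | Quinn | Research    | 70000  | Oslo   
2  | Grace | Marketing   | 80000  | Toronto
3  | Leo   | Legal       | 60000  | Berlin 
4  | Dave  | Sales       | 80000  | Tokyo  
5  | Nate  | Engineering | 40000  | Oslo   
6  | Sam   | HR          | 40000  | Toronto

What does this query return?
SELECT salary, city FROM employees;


Projecting columns: salary, city

6 rows:
70000, Oslo
80000, Toronto
60000, Berlin
80000, Tokyo
40000, Oslo
40000, Toronto


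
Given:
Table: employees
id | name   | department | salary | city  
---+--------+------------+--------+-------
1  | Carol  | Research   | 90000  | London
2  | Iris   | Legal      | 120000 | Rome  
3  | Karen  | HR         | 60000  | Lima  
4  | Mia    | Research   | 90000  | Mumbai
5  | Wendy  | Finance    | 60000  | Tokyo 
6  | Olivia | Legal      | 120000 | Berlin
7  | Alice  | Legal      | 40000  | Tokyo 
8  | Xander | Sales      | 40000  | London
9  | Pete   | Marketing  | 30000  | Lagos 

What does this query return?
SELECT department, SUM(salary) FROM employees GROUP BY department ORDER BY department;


Summing salary within each department:
  Finance: 60000 = 60000
  HR: 60000 = 60000
  Legal: 120000 + 120000 + 40000 = 280000
  Marketing: 30000 = 30000
  Research: 90000 + 90000 = 180000
  Sales: 40000 = 40000


6 groups:
Finance, 60000
HR, 60000
Legal, 280000
Marketing, 30000
Research, 180000
Sales, 40000


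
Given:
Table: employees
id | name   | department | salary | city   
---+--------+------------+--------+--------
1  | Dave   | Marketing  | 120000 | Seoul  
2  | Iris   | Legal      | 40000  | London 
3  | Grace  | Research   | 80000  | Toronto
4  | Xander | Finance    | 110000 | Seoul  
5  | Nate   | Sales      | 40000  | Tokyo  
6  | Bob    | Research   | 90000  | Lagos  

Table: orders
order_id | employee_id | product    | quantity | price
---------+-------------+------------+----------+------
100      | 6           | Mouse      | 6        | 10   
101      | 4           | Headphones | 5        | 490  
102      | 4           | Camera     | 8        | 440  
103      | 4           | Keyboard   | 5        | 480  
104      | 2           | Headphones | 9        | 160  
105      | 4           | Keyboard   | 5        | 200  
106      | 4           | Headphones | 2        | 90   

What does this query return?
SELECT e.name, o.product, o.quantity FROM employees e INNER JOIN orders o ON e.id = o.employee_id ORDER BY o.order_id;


Joining employees.id = orders.employee_id:
  employee Bob (id=6) -> order Mouse
  employee Xander (id=4) -> order Headphones
  employee Xander (id=4) -> order Camera
  employee Xander (id=4) -> order Keyboard
  employee Iris (id=2) -> order Headphones
  employee Xander (id=4) -> order Keyboard
  employee Xander (id=4) -> order Headphones


7 rows:
Bob, Mouse, 6
Xander, Headphones, 5
Xander, Camera, 8
Xander, Keyboard, 5
Iris, Headphones, 9
Xander, Keyboard, 5
Xander, Headphones, 2


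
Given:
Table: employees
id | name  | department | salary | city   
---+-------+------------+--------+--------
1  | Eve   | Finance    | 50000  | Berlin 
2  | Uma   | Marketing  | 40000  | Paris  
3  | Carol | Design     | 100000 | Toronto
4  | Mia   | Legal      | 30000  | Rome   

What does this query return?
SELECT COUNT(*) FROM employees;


COUNT(*) counts all rows

4


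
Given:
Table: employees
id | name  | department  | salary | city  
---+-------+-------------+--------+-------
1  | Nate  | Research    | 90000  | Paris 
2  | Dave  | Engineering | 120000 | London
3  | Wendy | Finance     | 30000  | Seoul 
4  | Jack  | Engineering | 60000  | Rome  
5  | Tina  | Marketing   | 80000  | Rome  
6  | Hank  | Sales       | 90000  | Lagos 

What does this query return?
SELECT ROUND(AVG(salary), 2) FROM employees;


SUM(salary) = 470000
COUNT = 6
ROUND(AVG, 2) = ROUND(470000 / 6, 2) = 78333.33

78333.33


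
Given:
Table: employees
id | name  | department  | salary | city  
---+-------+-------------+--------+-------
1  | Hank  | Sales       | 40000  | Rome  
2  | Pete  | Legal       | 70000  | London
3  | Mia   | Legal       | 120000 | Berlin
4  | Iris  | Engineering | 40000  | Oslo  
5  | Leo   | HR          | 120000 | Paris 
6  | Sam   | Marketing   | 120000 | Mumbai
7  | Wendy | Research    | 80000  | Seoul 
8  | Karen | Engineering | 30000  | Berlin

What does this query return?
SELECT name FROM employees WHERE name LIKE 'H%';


LIKE 'H%' matches names starting with 'H'
Matching: 1

1 rows:
Hank


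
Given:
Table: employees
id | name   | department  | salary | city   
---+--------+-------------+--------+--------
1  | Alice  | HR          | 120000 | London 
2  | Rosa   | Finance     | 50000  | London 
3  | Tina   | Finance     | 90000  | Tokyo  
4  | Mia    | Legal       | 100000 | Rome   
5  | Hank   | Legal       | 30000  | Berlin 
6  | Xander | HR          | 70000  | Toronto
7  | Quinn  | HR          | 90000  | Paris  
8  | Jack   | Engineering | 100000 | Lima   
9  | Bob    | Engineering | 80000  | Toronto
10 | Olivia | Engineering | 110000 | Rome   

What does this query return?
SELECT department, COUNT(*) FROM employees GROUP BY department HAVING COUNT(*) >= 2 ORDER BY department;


Groups with count >= 2:
  Engineering: 3 -> PASS
  Finance: 2 -> PASS
  HR: 3 -> PASS
  Legal: 2 -> PASS


4 groups:
Engineering, 3
Finance, 2
HR, 3
Legal, 2


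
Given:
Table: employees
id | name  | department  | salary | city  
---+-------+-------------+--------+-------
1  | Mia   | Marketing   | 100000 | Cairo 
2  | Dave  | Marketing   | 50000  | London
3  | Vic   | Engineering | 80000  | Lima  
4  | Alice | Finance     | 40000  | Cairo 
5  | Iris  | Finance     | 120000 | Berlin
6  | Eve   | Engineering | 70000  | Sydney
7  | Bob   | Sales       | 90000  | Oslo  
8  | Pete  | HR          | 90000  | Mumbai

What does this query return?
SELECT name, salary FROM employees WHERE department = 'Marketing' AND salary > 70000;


Filtering: department = 'Marketing' AND salary > 70000
Matching: 1 rows

1 rows:
Mia, 100000


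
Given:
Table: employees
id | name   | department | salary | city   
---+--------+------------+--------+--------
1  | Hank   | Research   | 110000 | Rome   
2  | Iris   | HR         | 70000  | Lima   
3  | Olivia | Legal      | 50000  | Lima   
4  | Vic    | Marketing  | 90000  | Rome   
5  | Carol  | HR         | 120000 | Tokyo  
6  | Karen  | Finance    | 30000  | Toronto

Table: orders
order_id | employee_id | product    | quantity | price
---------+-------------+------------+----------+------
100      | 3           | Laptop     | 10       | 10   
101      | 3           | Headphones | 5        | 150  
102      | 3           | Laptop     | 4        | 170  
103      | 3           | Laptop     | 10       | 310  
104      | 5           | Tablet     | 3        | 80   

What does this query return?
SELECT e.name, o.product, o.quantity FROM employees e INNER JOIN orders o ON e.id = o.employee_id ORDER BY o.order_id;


Joining employees.id = orders.employee_id:
  employee Olivia (id=3) -> order Laptop
  employee Olivia (id=3) -> order Headphones
  employee Olivia (id=3) -> order Laptop
  employee Olivia (id=3) -> order Laptop
  employee Carol (id=5) -> order Tablet


5 rows:
Olivia, Laptop, 10
Olivia, Headphones, 5
Olivia, Laptop, 4
Olivia, Laptop, 10
Carol, Tablet, 3


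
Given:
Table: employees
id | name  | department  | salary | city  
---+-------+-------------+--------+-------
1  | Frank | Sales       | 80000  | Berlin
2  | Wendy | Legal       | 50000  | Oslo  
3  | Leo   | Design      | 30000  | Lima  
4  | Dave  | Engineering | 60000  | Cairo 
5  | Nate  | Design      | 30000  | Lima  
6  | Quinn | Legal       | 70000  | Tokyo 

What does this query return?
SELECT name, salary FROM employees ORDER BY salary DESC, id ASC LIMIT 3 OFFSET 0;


Sort by salary DESC (id ASC tiebreak), then skip 0 and take 3
Rows 1 through 3

3 rows:
Frank, 80000
Quinn, 70000
Dave, 60000


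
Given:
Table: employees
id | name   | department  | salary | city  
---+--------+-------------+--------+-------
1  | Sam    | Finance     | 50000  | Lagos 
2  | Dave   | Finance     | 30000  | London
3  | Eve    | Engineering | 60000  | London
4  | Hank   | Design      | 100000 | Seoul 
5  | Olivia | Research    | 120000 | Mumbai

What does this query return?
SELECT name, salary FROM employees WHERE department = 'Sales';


Filtering: department = 'Sales'
Matching rows: 0

Empty result set (0 rows)


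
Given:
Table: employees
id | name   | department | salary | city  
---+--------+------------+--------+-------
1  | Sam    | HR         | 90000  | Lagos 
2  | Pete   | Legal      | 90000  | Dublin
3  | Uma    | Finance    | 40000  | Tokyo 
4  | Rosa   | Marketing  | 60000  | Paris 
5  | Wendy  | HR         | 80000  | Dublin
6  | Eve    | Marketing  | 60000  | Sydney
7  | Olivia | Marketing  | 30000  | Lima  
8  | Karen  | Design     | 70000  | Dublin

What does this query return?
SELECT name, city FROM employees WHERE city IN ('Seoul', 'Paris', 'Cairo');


Filtering: city IN ('Seoul', 'Paris', 'Cairo')
Matching: 1 rows

1 rows:
Rosa, Paris


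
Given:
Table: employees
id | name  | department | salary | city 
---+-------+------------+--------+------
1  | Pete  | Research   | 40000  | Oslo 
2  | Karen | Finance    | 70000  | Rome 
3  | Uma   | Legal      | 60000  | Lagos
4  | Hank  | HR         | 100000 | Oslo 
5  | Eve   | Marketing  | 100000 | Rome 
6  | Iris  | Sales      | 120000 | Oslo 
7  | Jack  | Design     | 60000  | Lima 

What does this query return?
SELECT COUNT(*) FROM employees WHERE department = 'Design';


Counting rows where department = 'Design'
  Jack -> MATCH


1


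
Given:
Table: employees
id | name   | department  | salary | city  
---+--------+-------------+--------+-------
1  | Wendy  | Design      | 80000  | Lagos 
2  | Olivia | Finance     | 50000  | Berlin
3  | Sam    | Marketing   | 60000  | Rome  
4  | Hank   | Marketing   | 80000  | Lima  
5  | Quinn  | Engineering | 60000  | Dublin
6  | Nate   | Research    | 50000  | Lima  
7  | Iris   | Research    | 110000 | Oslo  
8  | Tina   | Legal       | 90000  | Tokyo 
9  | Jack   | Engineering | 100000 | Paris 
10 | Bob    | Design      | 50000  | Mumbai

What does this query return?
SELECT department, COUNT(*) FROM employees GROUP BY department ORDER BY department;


Assigning each row to its department group:
  Wendy -> Design
  Olivia -> Finance
  Sam -> Marketing
  Hank -> Marketing
  Quinn -> Engineering
  Nate -> Research
  Iris -> Research
  Tina -> Legal
  Jack -> Engineering
  Bob -> Design


6 groups:
Design, 2
Engineering, 2
Finance, 1
Legal, 1
Marketing, 2
Research, 2


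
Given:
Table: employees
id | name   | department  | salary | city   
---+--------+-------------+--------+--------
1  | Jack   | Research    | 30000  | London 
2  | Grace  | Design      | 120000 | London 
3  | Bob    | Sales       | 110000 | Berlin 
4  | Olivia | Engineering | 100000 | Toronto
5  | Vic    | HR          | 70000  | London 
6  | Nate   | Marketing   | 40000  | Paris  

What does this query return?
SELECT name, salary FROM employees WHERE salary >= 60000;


Filtering: salary >= 60000
Matching: 4 rows

4 rows:
Grace, 120000
Bob, 110000
Olivia, 100000
Vic, 70000


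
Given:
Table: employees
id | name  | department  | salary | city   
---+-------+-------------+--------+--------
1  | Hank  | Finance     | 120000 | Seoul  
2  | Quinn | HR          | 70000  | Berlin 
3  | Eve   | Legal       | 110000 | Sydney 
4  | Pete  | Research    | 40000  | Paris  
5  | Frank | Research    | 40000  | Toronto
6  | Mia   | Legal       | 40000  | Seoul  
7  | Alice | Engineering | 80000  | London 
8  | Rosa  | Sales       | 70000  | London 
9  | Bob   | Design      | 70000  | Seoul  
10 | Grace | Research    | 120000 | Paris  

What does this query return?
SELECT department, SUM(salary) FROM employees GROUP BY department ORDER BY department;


Summing salary within each department:
  Design: 70000 = 70000
  Engineering: 80000 = 80000
  Finance: 120000 = 120000
  HR: 70000 = 70000
  Legal: 110000 + 40000 = 150000
  Research: 40000 + 40000 + 120000 = 200000
  Sales: 70000 = 70000


7 groups:
Design, 70000
Engineering, 80000
Finance, 120000
HR, 70000
Legal, 150000
Research, 200000
Sales, 70000


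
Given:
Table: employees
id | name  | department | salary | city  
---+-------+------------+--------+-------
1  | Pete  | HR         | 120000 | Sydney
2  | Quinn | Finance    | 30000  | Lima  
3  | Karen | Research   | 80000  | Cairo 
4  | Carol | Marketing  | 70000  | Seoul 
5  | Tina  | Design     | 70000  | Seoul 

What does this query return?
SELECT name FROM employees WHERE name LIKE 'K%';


LIKE 'K%' matches names starting with 'K'
Matching: 1

1 rows:
Karen


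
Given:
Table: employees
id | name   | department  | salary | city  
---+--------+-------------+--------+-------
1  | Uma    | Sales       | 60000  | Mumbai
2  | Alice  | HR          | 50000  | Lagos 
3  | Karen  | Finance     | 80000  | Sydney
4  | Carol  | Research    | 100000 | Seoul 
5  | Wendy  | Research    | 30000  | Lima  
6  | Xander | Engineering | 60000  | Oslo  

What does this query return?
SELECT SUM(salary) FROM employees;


SUM(salary) = 60000 + 50000 + 80000 + 100000 + 30000 + 60000 = 380000

380000


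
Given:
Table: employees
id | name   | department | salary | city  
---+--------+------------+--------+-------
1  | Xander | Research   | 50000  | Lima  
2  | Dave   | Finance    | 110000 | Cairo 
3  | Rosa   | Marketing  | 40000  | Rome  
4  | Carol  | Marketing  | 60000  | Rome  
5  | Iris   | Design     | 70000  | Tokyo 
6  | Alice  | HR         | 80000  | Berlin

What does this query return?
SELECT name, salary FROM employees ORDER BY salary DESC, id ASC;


Sorting by salary DESC, then id ASC for ties

6 rows:
Dave, 110000
Alice, 80000
Iris, 70000
Carol, 60000
Xander, 50000
Rosa, 40000


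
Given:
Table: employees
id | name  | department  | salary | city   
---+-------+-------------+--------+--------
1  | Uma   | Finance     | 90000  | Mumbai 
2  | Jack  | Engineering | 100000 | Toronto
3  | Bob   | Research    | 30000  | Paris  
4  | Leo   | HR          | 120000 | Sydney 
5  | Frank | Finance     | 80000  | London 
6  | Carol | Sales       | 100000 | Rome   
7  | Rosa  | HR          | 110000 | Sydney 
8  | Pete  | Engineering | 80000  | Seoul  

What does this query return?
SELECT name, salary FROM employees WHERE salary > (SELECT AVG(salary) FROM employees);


Subquery: AVG(salary) = 88750.0
Filtering: salary > 88750.0
  Uma (90000) -> MATCH
  Jack (100000) -> MATCH
  Leo (120000) -> MATCH
  Carol (100000) -> MATCH
  Rosa (110000) -> MATCH


5 rows:
Uma, 90000
Jack, 100000
Leo, 120000
Carol, 100000
Rosa, 110000


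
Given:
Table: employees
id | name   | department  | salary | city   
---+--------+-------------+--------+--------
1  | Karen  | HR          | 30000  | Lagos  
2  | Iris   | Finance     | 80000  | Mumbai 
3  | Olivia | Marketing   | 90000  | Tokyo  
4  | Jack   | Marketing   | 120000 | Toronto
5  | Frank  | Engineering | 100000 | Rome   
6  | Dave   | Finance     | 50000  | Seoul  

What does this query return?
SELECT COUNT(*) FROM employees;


COUNT(*) counts all rows

6


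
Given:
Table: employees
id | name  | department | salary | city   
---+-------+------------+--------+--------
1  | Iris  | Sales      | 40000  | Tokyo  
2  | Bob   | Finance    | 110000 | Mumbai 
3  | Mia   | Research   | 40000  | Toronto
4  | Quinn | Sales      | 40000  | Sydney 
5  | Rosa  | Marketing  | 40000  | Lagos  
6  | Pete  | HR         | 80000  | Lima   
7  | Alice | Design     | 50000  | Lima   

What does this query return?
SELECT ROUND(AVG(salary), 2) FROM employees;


SUM(salary) = 400000
COUNT = 7
ROUND(AVG, 2) = ROUND(400000 / 7, 2) = 57142.86

57142.86


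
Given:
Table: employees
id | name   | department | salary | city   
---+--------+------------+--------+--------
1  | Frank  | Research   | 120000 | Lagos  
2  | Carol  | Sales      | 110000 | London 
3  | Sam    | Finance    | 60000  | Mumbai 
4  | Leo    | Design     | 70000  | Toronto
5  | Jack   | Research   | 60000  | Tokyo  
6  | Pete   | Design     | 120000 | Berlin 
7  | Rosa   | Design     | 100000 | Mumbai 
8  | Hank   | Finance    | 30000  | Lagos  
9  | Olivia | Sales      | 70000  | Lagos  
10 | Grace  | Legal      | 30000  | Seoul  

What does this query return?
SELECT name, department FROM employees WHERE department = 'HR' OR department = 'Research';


Filtering: department = 'HR' OR 'Research'
Matching: 2 rows

2 rows:
Frank, Research
Jack, Research


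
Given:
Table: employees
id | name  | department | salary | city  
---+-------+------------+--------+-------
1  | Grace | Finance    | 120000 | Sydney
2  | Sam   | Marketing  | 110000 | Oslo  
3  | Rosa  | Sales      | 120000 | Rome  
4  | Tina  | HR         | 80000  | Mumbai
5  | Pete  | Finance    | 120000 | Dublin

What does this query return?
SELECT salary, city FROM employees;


Projecting columns: salary, city

5 rows:
120000, Sydney
110000, Oslo
120000, Rome
80000, Mumbai
120000, Dublin


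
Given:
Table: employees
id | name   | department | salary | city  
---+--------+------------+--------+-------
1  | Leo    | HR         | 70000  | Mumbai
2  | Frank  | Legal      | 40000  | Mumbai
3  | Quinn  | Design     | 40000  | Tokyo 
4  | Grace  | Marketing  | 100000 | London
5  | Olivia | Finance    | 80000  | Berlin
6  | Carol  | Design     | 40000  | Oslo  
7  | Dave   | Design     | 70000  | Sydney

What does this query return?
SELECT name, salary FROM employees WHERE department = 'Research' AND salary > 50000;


Filtering: department = 'Research' AND salary > 50000
Matching: 0 rows

Empty result set (0 rows)


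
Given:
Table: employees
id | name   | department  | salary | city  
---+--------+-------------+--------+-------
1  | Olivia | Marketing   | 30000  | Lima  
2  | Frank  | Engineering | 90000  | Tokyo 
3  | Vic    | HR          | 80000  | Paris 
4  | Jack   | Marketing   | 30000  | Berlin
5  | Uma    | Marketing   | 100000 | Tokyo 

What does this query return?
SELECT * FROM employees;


SELECT * returns all 5 rows with all columns

5 rows:
1, Olivia, Marketing, 30000, Lima
2, Frank, Engineering, 90000, Tokyo
3, Vic, HR, 80000, Paris
4, Jack, Marketing, 30000, Berlin
5, Uma, Marketing, 100000, Tokyo


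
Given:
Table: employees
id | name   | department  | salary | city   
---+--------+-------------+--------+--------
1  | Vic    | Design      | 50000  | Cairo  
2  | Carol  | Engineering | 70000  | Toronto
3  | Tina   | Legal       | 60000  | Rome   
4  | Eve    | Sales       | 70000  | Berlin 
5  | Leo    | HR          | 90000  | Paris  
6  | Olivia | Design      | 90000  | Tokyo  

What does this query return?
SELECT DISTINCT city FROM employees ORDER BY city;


All 'city' values (row order): Cairo, Toronto, Rome, Berlin, Paris, Tokyo
Removing duplicates leaves 6 unique value(s).

6 values:
Berlin
Cairo
Paris
Rome
Tokyo
Toronto


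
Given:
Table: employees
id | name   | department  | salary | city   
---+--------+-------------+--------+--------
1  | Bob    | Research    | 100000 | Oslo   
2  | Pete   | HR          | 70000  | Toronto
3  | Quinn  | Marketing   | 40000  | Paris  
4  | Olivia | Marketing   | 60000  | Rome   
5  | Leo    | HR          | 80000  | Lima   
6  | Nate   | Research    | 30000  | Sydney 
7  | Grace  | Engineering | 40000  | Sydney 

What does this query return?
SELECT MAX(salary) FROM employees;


Salaries: 100000, 70000, 40000, 60000, 80000, 30000, 40000
MAX = 100000

100000


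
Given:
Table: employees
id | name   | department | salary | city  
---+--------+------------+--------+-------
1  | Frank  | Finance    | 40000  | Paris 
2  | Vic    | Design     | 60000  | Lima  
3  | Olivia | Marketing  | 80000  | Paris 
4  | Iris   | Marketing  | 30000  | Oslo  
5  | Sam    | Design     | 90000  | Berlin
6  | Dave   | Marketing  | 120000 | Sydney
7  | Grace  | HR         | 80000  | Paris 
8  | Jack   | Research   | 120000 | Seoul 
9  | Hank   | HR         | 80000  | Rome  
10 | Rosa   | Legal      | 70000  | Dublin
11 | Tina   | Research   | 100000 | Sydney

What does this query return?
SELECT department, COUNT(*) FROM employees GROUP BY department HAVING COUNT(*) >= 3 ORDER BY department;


Groups with count >= 3:
  Marketing: 3 -> PASS
  Design: 2 -> filtered out
  Finance: 1 -> filtered out
  HR: 2 -> filtered out
  Legal: 1 -> filtered out
  Research: 2 -> filtered out


1 groups:
Marketing, 3


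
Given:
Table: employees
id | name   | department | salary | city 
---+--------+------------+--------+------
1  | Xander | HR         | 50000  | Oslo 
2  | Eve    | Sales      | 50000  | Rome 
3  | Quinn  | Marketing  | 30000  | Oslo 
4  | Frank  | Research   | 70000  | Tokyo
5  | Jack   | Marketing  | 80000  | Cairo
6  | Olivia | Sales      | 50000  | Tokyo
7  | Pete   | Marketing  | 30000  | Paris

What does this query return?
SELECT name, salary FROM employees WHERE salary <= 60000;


Filtering: salary <= 60000
Matching: 5 rows

5 rows:
Xander, 50000
Eve, 50000
Quinn, 30000
Olivia, 50000
Pete, 30000


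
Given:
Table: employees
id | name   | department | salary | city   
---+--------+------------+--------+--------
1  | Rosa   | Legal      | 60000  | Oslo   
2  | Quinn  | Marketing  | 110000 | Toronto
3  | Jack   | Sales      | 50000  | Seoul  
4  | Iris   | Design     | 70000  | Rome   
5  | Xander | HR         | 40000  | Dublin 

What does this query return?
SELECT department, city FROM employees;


Projecting columns: department, city

5 rows:
Legal, Oslo
Marketing, Toronto
Sales, Seoul
Design, Rome
HR, Dublin


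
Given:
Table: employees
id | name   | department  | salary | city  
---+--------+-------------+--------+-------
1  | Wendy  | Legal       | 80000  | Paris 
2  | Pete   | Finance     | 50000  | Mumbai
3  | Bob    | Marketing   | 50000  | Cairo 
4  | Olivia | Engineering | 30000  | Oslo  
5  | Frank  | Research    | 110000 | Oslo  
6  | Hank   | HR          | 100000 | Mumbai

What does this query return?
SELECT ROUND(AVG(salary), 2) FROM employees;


SUM(salary) = 420000
COUNT = 6
ROUND(AVG, 2) = ROUND(420000 / 6, 2) = 70000.0

70000.0


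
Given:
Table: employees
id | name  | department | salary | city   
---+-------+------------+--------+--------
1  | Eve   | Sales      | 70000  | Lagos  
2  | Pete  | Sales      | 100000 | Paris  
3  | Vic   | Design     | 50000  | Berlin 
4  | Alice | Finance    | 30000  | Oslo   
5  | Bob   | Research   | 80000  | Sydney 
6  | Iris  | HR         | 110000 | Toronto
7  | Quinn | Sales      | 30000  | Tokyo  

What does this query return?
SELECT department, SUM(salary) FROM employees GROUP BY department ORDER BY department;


Summing salary within each department:
  Design: 50000 = 50000
  Finance: 30000 = 30000
  HR: 110000 = 110000
  Research: 80000 = 80000
  Sales: 70000 + 100000 + 30000 = 200000


5 groups:
Design, 50000
Finance, 30000
HR, 110000
Research, 80000
Sales, 200000


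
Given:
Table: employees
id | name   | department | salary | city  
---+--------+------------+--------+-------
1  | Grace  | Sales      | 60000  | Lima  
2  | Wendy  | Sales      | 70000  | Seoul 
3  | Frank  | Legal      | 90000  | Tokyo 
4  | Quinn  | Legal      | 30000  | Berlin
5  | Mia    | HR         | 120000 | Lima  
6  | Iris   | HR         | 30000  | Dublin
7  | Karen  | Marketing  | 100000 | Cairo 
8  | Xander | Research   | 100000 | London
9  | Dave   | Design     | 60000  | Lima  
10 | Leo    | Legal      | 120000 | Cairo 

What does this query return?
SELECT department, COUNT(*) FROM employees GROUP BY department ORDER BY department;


Assigning each row to its department group:
  Grace -> Sales
  Wendy -> Sales
  Frank -> Legal
  Quinn -> Legal
  Mia -> HR
  Iris -> HR
  Karen -> Marketing
  Xander -> Research
  Dave -> Design
  Leo -> Legal


6 groups:
Design, 1
HR, 2
Legal, 3
Marketing, 1
Research, 1
Sales, 2


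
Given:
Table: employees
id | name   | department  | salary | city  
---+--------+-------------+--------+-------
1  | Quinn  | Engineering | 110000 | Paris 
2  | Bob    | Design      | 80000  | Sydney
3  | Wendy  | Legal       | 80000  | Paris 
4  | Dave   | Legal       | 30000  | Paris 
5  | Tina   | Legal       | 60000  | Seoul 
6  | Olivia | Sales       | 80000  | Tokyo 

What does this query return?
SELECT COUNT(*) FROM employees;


COUNT(*) counts all rows

6


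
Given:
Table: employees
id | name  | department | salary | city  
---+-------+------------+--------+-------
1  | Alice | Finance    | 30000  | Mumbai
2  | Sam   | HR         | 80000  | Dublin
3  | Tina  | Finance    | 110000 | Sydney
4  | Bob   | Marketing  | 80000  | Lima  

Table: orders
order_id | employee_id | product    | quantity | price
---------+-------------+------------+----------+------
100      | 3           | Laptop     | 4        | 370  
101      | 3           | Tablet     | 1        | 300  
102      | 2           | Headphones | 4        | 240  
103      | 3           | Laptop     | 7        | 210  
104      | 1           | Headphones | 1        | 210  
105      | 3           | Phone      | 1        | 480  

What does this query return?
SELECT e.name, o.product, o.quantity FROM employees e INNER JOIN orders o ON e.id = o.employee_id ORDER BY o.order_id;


Joining employees.id = orders.employee_id:
  employee Tina (id=3) -> order Laptop
  employee Tina (id=3) -> order Tablet
  employee Sam (id=2) -> order Headphones
  employee Tina (id=3) -> order Laptop
  employee Alice (id=1) -> order Headphones
  employee Tina (id=3) -> order Phone


6 rows:
Tina, Laptop, 4
Tina, Tablet, 1
Sam, Headphones, 4
Tina, Laptop, 7
Alice, Headphones, 1
Tina, Phone, 1
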